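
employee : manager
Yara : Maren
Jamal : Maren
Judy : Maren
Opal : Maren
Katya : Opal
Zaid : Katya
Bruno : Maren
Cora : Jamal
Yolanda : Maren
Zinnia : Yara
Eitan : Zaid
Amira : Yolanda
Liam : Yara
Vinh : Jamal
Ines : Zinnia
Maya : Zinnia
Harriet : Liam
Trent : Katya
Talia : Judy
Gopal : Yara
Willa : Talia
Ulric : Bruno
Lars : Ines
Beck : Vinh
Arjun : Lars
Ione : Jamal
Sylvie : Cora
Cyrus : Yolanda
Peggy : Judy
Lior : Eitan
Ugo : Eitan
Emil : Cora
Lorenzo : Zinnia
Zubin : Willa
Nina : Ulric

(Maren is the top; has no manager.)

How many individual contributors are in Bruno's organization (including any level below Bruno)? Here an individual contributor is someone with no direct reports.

1

The only person in Bruno's organization with no one reporting to them is Nina. That is 1.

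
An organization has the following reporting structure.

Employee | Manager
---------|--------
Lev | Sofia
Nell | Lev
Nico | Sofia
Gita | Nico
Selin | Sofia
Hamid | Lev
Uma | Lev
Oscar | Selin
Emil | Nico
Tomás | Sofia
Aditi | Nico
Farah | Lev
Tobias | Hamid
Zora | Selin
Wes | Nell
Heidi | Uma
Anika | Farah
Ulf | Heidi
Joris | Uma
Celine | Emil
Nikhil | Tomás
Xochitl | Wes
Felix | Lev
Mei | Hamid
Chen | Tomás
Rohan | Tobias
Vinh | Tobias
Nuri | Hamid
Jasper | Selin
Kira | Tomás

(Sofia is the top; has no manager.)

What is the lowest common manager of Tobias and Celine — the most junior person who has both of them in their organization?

Tobias's chain of managers is Hamid, Lev, Sofia. Celine's chain of managers is Emil, Nico, Sofia. The first manager that appears in both chains is Sofia.

Sofia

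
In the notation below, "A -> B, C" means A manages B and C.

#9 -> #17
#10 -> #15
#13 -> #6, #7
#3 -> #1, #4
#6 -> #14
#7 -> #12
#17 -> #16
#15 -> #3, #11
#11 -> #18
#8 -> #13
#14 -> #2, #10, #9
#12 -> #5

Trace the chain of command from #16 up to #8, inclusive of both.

#16 -> #17 -> #9 -> #14 -> #6 -> #13 -> #8

#16 reports to #17. #17 reports to #9. #9 reports to #14. #14 reports to #6. #6 reports to #13. #13 reports to #8. #8 is at the top.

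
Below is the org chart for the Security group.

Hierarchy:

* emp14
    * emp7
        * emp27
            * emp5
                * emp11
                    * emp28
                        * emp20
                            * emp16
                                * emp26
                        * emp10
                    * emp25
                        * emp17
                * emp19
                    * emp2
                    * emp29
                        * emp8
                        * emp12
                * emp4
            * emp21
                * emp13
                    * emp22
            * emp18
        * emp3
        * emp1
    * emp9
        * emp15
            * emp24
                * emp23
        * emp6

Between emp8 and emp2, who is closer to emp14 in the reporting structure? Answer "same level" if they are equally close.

emp8 is 6 levels below emp14; emp2 is 5. emp2 is higher.

emp2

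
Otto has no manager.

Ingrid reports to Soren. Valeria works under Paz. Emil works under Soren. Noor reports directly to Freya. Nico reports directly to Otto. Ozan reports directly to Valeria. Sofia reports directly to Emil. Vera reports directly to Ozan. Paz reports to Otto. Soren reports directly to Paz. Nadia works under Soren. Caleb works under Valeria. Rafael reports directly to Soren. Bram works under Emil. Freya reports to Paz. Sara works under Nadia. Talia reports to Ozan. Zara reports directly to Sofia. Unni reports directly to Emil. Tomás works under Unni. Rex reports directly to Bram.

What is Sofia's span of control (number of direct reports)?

1

Sofia directly manages Zara. That is 1 direct report.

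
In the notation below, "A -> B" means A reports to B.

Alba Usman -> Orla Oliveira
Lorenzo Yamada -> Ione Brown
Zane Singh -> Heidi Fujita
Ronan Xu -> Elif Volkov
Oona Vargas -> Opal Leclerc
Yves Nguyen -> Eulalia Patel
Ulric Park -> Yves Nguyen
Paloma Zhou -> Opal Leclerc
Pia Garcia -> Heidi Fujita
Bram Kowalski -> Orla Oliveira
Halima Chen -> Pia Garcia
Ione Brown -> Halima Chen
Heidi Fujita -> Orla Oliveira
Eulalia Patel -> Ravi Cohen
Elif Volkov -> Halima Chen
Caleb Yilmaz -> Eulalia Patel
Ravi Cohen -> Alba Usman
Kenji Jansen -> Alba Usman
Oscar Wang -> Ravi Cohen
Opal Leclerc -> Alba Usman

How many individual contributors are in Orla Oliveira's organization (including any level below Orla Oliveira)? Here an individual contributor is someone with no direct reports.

The people in Orla Oliveira's organization with no one reporting to them are Bram Kowalski, Kenji Jansen, Oscar Wang, Ulric Park, Caleb Yilmaz, Oona Vargas, Paloma Zhou, Zane Singh, Lorenzo Yamada, Ronan Xu. That is 10.

10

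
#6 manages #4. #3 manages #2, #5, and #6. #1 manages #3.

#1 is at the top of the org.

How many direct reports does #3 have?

3

#3 directly manages #2, #5, #6. That is 3 direct reports.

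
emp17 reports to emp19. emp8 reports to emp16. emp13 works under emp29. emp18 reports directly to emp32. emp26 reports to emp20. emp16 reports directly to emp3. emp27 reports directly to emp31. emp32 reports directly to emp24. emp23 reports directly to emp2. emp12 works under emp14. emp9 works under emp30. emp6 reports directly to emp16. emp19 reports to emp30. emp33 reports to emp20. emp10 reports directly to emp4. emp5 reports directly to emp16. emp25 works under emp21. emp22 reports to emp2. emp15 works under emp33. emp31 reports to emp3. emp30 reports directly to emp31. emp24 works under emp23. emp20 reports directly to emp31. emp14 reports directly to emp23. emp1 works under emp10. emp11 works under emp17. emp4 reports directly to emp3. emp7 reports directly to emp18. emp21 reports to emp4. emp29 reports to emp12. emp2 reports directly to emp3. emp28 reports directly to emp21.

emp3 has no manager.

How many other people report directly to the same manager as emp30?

2

emp30 reports to emp31. emp31's other direct reports are emp20, emp27 — 2 peers.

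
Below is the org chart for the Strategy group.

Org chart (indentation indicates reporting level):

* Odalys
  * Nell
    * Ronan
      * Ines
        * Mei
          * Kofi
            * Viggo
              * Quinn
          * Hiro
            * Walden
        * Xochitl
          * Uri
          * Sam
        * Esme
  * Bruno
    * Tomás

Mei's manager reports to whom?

Ronan

Mei reports to Ines, and Ines reports to Ronan. So Mei's skip-level manager is Ronan.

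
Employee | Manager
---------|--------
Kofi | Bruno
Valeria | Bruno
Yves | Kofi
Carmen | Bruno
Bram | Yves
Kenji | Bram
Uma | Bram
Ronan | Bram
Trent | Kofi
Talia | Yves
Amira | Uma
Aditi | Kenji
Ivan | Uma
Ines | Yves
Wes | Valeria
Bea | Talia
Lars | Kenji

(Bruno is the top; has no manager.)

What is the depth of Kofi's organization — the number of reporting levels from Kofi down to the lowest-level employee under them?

4

The longest chain under Kofi runs Kofi → Yves → Bram → Uma → Ivan, which is 4 levels below Kofi.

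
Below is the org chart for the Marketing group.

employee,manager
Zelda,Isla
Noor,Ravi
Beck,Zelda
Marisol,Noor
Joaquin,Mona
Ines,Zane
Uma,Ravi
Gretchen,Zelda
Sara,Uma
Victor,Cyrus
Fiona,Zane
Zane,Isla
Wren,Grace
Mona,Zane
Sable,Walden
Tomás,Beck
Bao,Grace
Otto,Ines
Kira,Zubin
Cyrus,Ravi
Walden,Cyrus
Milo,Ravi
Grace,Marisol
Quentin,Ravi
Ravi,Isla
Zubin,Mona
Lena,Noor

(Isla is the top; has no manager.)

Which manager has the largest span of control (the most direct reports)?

Direct-report counts: Isla has 3; Zelda has 2; Beck has 1; Zane has 3; Ines has 1; Mona has 2; Zubin has 1; Ravi has 5; Noor has 2; Marisol has 1; Grace has 2; Cyrus has 2; Walden has 1; Uma has 1. The largest is 5, held by Ravi.

Ravi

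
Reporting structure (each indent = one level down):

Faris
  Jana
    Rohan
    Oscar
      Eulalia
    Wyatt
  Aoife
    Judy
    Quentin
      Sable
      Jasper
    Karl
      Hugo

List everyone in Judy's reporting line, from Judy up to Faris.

Judy reports to Aoife. Aoife reports to Faris. Faris is at the top.

Judy -> Aoife -> Faris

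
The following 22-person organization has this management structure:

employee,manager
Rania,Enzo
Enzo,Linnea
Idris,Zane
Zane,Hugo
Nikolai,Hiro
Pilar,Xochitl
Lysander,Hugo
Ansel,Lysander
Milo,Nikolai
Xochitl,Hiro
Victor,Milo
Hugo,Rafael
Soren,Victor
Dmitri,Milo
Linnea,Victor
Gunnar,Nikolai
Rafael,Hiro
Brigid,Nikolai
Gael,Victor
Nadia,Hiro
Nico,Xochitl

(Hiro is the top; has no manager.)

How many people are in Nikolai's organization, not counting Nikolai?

10

Nikolai directly manages Milo, Gunnar, Brigid. Under Milo: Dmitri, Victor, Gael, Linnea, Enzo, Rania, Soren (7). Gunnar has no reports. Brigid has no reports. So Nikolai's organization is 3 direct reports plus everyone under them: 8 + 1 + 1 = 10.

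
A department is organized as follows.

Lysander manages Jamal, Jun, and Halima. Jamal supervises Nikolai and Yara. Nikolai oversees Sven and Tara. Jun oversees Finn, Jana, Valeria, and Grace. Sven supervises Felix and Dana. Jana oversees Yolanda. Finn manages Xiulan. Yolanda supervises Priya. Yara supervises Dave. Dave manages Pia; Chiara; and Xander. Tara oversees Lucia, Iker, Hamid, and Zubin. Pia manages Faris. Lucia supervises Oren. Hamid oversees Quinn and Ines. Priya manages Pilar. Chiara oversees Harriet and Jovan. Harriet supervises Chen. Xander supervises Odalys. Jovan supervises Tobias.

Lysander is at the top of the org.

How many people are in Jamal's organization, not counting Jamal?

Jamal directly manages Nikolai, Yara. Under Nikolai: Tara, Iker, Zubin, Hamid, Ines, Quinn, Lucia, Oren, Sven, Dana, Felix (11). Under Yara: Dave, Xander, Odalys, Chiara, Jovan, Tobias, Harriet, Chen, Pia, Faris (10). So Jamal's organization is 2 direct reports plus everyone under them: 12 + 11 = 23.

23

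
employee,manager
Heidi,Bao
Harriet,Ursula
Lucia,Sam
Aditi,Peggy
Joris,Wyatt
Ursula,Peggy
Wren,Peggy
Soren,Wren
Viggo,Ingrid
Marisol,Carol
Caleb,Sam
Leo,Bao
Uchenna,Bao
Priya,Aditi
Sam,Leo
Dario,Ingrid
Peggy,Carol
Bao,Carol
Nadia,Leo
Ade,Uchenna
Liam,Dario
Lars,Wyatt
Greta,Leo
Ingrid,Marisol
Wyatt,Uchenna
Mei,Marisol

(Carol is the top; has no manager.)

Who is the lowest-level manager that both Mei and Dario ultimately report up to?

Mei's chain of managers is Marisol, Carol. Dario's chain of managers is Ingrid, Marisol, Carol. The first manager that appears in both chains is Marisol.

Marisol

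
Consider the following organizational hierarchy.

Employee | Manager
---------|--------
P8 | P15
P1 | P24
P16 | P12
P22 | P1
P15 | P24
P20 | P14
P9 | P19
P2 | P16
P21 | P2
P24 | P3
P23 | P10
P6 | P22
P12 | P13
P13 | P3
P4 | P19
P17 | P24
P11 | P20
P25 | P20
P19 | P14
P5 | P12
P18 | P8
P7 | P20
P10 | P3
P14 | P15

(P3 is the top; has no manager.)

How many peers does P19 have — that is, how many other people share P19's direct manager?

P19 reports to P14. P14's other direct reports are P20 — 1 peer.

1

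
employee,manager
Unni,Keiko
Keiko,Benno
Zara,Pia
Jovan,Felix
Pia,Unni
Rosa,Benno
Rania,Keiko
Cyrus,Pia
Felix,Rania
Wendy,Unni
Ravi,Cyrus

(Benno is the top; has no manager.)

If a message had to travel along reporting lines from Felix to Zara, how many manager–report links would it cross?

5

Felix is 2 levels below Keiko, and Zara is 3 levels below Keiko (their lowest common manager). The shortest path runs up from Felix to Keiko and back down to Zara: 2 + 3 = 5 links.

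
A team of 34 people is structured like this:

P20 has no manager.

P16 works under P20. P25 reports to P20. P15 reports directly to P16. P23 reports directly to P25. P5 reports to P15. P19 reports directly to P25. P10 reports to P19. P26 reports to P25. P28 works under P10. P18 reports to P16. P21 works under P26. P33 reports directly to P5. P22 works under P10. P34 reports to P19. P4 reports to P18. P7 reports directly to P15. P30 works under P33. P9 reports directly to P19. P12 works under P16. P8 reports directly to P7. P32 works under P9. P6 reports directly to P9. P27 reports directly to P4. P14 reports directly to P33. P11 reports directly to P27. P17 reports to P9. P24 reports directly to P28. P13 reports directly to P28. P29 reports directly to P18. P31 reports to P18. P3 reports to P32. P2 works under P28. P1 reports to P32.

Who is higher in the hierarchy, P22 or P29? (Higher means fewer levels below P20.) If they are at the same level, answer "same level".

P29

P22 is 4 levels below P20; P29 is 3. P29 is higher.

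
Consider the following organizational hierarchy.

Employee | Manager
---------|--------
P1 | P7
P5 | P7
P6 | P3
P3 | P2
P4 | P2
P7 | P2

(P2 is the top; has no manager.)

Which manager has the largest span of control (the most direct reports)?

Direct-report counts: P2 has 3; P3 has 1; P7 has 2. The largest is 3, held by P2.

P2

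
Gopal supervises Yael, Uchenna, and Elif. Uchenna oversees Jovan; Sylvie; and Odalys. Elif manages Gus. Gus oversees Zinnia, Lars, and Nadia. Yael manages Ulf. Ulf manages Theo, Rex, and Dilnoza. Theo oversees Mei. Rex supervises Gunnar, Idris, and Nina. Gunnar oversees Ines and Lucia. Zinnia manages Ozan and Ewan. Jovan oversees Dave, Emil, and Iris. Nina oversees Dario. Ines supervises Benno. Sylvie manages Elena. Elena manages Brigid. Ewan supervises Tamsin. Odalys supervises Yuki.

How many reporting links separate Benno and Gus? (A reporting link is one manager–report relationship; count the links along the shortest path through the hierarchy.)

Benno is 6 levels below Gopal, and Gus is 2 levels below Gopal (their lowest common manager). The shortest path runs up from Benno to Gopal and back down to Gus: 6 + 2 = 8 links.

8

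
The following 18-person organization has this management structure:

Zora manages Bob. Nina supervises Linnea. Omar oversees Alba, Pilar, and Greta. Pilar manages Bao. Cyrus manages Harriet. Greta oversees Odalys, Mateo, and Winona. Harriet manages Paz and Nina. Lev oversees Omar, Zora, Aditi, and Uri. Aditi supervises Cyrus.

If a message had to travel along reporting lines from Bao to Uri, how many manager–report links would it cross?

Bao is 3 levels below Lev, and Uri is 1 level below Lev (their lowest common manager). The shortest path runs up from Bao to Lev and back down to Uri: 3 + 1 = 4 links.

4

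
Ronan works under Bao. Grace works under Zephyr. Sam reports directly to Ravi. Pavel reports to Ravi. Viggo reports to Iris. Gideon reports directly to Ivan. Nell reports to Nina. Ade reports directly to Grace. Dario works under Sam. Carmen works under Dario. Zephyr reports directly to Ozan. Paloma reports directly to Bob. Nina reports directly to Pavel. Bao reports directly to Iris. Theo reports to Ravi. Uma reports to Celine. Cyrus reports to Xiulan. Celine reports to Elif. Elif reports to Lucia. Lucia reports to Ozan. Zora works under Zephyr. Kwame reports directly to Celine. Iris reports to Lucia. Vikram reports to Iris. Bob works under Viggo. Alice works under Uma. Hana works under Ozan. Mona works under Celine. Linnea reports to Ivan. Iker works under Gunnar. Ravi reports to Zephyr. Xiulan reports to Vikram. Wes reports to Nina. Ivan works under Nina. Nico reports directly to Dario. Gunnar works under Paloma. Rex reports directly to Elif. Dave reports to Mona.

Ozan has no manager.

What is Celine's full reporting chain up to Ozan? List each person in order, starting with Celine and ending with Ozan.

Celine -> Elif -> Lucia -> Ozan

Celine reports to Elif. Elif reports to Lucia. Lucia reports to Ozan. Ozan is at the top.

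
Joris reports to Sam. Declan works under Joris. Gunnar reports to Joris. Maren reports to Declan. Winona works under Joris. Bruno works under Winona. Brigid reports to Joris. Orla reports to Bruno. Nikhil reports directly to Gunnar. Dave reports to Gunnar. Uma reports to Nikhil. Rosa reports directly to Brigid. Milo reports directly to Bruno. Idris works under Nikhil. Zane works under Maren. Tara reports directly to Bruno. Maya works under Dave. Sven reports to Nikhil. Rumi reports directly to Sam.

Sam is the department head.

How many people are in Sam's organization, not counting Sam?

19

Sam directly manages Joris, Rumi. Under Joris: Brigid, Rosa, Winona, Bruno, Tara, Milo, Orla, Gunnar, Dave, Maya, Nikhil, Sven, Idris, Uma, Declan, Maren, Zane (17). Rumi has no reports. So Sam's organization is 2 direct reports plus everyone under them: 18 + 1 = 19.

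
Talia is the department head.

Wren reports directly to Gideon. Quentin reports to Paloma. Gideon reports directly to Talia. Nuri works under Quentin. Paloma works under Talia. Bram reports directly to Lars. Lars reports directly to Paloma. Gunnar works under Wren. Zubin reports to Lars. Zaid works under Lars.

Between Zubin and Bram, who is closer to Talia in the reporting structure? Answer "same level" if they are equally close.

same level

Both Zubin and Bram are 3 levels below Talia.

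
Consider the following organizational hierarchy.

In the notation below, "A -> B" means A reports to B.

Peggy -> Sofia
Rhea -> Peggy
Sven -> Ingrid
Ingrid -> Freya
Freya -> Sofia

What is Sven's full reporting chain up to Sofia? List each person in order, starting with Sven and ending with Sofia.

Sven reports to Ingrid. Ingrid reports to Freya. Freya reports to Sofia. Sofia is at the top.

Sven -> Ingrid -> Freya -> Sofia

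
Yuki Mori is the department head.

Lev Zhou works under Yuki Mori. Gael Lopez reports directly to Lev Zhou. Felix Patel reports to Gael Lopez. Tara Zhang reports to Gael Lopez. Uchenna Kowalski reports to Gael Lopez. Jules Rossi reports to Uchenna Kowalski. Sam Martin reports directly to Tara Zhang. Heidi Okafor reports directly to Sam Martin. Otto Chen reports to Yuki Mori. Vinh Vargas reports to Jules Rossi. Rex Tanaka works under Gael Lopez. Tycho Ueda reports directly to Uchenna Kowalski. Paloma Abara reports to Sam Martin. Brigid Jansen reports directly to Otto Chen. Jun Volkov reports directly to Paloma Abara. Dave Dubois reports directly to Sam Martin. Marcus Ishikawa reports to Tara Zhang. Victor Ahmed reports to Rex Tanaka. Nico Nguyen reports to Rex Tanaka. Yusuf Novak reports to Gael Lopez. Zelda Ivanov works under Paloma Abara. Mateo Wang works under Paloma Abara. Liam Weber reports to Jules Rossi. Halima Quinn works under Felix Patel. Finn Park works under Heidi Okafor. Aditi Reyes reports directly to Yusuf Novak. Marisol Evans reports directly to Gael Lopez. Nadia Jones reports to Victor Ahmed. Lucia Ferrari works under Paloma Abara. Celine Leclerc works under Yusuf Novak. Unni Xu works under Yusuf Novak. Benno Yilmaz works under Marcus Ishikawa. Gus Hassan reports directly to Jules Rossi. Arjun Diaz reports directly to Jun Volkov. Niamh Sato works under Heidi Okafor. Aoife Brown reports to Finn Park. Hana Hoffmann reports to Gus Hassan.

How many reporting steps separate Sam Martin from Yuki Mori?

Chain from Sam Martin up to Yuki Mori: Sam Martin → Tara Zhang → Gael Lopez → Lev Zhou → Yuki Mori. That is 4 steps up, so Sam Martin is 4 levels below Yuki Mori.

4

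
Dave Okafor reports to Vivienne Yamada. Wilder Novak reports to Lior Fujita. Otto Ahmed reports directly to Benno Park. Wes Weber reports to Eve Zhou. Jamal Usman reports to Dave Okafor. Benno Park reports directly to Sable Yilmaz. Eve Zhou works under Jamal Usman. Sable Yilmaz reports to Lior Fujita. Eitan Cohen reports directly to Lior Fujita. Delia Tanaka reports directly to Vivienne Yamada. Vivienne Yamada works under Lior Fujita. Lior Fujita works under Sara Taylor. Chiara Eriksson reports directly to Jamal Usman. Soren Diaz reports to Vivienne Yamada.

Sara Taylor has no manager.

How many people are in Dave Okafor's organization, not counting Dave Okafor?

Dave Okafor directly manages Jamal Usman. Under Jamal Usman: Chiara Eriksson, Eve Zhou, Wes Weber (3). That's 4 in total.

4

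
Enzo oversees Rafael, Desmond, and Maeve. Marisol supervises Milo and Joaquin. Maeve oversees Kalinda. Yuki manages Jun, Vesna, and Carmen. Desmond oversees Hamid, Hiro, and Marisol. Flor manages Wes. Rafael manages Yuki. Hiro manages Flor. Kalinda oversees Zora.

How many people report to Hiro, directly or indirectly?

Hiro directly manages Flor. Under Flor: Wes (1). That's 2 in total.

2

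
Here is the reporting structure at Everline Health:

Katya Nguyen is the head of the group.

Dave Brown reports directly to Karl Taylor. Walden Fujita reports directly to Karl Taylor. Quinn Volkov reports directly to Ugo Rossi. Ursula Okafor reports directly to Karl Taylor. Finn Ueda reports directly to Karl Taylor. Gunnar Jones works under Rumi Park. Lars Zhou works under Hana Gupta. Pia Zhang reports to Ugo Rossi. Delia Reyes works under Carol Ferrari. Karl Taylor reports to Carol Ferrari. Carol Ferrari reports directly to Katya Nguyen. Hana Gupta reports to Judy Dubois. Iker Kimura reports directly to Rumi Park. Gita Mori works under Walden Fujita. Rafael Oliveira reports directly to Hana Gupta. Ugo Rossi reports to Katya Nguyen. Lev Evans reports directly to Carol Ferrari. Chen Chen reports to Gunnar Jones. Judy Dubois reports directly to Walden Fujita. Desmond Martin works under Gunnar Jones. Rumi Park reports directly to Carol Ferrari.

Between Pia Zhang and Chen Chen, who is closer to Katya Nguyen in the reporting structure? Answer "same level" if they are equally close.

Pia Zhang is 2 levels below Katya Nguyen; Chen Chen is 4. Pia Zhang is higher.

Pia Zhang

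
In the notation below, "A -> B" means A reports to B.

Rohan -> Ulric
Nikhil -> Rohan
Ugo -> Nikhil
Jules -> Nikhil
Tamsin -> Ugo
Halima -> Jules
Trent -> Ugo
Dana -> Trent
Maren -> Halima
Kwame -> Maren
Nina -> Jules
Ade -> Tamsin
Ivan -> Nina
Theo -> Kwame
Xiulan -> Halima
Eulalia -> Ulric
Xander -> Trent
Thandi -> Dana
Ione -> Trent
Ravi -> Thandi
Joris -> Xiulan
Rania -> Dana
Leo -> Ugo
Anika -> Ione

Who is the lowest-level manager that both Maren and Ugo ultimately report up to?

Nikhil

Maren's chain of managers is Halima, Jules, Nikhil, Rohan, Ulric. Ugo's chain of managers is Nikhil, Rohan, Ulric. The first manager that appears in both chains is Nikhil.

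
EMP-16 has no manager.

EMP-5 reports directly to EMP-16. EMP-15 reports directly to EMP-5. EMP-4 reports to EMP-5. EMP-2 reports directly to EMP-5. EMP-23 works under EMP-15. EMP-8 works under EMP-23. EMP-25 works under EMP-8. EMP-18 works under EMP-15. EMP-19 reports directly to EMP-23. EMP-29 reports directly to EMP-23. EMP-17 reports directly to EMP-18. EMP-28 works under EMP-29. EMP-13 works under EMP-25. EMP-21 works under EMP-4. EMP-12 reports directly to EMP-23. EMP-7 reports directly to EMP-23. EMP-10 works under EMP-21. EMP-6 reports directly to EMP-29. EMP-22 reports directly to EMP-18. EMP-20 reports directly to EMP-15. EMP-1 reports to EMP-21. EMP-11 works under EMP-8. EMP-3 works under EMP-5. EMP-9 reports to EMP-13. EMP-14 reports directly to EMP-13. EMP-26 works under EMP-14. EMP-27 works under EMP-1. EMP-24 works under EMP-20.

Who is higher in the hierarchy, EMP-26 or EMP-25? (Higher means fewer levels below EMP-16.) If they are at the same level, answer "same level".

EMP-25

EMP-26 is 8 levels below EMP-16; EMP-25 is 5. EMP-25 is higher.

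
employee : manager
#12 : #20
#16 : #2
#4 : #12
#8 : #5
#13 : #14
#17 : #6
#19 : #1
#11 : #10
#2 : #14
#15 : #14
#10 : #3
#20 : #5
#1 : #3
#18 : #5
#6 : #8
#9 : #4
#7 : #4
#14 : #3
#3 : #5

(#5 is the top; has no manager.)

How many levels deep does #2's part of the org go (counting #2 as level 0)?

The longest chain under #2 runs #2 → #16, which is 1 level below #2.

1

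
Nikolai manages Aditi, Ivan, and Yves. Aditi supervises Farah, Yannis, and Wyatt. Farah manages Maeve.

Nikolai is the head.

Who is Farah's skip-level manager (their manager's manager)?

Nikolai

Farah reports to Aditi, and Aditi reports to Nikolai. So Farah's skip-level manager is Nikolai.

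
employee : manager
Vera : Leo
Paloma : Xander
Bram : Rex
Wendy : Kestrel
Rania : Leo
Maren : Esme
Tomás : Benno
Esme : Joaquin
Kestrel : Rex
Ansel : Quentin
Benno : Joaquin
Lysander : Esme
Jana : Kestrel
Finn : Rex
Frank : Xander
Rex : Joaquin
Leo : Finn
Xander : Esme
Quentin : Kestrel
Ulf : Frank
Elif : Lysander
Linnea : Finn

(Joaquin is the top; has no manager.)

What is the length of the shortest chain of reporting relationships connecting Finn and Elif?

5

Finn is 2 levels below Joaquin, and Elif is 3 levels below Joaquin (their lowest common manager). The shortest path runs up from Finn to Joaquin and back down to Elif: 2 + 3 = 5 links.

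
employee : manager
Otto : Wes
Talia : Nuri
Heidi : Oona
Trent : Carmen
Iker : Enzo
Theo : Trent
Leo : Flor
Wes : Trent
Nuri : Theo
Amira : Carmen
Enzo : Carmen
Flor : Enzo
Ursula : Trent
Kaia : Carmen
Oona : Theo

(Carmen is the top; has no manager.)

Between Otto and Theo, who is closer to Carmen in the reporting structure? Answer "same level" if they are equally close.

Theo

Otto is 3 levels below Carmen; Theo is 2. Theo is higher.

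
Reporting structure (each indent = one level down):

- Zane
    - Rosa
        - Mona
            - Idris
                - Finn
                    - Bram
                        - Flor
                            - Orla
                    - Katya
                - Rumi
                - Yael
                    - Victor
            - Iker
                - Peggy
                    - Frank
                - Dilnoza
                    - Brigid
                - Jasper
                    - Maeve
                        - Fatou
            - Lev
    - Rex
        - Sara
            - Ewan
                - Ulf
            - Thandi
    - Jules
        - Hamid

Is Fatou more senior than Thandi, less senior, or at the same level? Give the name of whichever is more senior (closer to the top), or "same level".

Fatou is 6 levels below Zane; Thandi is 3. Thandi is higher.

Thandi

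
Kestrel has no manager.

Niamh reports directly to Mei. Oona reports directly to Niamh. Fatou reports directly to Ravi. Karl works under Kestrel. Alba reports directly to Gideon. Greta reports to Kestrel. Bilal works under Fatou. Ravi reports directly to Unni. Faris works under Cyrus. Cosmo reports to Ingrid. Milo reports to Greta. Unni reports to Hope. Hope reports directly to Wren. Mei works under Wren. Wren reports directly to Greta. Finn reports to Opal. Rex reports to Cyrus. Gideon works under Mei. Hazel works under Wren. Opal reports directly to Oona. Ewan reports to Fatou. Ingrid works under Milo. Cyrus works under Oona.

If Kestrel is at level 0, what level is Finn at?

7

Chain from Finn up to Kestrel: Finn → Opal → Oona → Niamh → Mei → Wren → Greta → Kestrel. That is 7 steps up, so Finn is 7 levels below Kestrel.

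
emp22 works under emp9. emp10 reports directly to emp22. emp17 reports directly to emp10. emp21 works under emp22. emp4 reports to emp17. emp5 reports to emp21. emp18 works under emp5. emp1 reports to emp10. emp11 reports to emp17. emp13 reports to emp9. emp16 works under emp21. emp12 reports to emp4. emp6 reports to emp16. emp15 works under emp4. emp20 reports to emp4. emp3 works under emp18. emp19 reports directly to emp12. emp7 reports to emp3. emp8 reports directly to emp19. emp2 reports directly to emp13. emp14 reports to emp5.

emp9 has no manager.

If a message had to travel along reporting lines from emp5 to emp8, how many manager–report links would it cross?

emp5 is 2 levels below emp22, and emp8 is 6 levels below emp22 (their lowest common manager). The shortest path runs up from emp5 to emp22 and back down to emp8: 2 + 6 = 8 links.

8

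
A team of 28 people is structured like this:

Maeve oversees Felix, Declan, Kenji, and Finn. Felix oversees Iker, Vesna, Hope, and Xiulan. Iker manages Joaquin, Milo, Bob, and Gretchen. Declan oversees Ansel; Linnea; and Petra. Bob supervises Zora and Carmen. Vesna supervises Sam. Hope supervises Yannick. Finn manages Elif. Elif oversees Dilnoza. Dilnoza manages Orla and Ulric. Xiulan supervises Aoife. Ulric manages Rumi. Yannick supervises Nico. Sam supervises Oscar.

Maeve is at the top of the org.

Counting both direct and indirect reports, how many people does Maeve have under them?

Maeve directly manages Felix, Declan, Kenji, Finn. Under Felix: Xiulan, Aoife, Hope, Yannick, Nico, Vesna, Sam, Oscar, Iker, Joaquin, Milo, Bob, Zora, Carmen, Gretchen (15). Under Declan: Petra, Linnea, Ansel (3). Kenji has no reports. Under Finn: Elif, Dilnoza, Ulric, Rumi, Orla (5). So Maeve's organization is 4 direct reports plus everyone under them: 16 + 4 + 1 + 6 = 27.

27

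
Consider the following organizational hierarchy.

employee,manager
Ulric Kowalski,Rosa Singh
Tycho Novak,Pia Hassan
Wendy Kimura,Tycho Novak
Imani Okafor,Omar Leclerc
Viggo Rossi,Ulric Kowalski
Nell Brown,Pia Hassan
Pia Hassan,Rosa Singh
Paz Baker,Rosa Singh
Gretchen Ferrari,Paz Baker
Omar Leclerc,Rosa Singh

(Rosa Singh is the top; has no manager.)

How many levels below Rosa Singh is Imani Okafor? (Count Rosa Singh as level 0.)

2

Chain from Imani Okafor up to Rosa Singh: Imani Okafor → Omar Leclerc → Rosa Singh. That is 2 steps up, so Imani Okafor is 2 levels below Rosa Singh.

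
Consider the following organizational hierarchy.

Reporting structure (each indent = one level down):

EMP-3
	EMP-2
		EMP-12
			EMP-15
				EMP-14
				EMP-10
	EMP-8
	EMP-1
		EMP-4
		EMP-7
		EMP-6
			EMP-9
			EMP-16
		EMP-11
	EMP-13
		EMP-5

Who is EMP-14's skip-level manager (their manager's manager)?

EMP-14 reports to EMP-15, and EMP-15 reports to EMP-12. So EMP-14's skip-level manager is EMP-12.

EMP-12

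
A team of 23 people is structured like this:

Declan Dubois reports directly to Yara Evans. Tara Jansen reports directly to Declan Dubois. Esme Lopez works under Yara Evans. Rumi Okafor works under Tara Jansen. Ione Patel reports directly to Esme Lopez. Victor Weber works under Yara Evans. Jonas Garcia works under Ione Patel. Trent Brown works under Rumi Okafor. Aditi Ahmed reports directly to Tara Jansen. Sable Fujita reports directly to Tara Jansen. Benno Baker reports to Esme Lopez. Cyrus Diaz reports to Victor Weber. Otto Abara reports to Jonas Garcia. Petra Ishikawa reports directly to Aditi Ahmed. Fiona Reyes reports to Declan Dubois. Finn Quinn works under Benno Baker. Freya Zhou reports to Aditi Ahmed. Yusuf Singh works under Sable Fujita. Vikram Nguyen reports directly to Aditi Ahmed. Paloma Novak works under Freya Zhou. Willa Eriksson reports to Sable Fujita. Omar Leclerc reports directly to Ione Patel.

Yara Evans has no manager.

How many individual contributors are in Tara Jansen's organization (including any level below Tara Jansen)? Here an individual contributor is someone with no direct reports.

6

The people in Tara Jansen's organization with no one reporting to them are Willa Eriksson, Yusuf Singh, Vikram Nguyen, Paloma Novak, Petra Ishikawa, Trent Brown. That is 6.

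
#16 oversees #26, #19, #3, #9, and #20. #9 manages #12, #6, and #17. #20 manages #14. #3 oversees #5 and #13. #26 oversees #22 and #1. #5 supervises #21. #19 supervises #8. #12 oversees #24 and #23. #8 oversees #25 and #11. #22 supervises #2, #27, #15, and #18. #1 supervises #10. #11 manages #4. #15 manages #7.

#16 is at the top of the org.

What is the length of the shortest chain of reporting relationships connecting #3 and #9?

#3 is 1 level below #16, and #9 is 1 level below #16 (their lowest common manager). The shortest path runs up from #3 to #16 and back down to #9: 1 + 1 = 2 links.

2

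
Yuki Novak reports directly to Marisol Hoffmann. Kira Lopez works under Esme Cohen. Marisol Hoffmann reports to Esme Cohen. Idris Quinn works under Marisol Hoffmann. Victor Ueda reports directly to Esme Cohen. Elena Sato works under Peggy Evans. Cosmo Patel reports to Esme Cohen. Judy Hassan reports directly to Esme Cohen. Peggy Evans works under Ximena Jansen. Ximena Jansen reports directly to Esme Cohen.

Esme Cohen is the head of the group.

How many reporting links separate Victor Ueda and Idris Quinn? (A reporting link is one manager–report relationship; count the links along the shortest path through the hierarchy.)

Victor Ueda is 1 level below Esme Cohen, and Idris Quinn is 2 levels below Esme Cohen (their lowest common manager). The shortest path runs up from Victor Ueda to Esme Cohen and back down to Idris Quinn: 1 + 2 = 3 links.

3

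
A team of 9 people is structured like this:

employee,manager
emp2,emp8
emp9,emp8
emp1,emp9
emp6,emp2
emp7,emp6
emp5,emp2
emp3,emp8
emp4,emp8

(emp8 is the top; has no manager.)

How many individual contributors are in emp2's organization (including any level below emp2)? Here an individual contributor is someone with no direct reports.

2

The people in emp2's organization with no one reporting to them are emp5, emp7. That is 2.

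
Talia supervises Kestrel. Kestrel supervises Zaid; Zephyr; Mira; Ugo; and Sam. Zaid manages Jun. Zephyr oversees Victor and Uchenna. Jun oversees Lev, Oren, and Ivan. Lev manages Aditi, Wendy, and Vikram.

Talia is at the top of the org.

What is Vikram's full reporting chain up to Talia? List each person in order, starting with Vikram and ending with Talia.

Vikram -> Lev -> Jun -> Zaid -> Kestrel -> Talia

Vikram reports to Lev. Lev reports to Jun. Jun reports to Zaid. Zaid reports to Kestrel. Kestrel reports to Talia. Talia is at the top.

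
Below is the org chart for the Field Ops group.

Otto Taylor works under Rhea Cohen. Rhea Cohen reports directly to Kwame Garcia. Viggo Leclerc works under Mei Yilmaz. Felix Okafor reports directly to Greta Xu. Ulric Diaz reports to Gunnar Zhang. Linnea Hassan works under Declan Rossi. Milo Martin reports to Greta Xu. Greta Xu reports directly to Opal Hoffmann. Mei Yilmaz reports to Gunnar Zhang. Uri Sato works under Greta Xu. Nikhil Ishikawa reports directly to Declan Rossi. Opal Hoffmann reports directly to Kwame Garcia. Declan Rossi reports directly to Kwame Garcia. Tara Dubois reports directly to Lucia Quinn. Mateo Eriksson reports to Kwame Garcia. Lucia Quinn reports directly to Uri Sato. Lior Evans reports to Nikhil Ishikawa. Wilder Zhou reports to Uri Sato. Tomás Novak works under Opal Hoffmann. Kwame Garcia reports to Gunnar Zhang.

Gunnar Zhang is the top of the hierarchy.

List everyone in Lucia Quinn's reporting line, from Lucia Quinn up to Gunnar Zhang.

Lucia Quinn reports to Uri Sato. Uri Sato reports to Greta Xu. Greta Xu reports to Opal Hoffmann. Opal Hoffmann reports to Kwame Garcia. Kwame Garcia reports to Gunnar Zhang. Gunnar Zhang is at the top.

Lucia Quinn -> Uri Sato -> Greta Xu -> Opal Hoffmann -> Kwame Garcia -> Gunnar Zhang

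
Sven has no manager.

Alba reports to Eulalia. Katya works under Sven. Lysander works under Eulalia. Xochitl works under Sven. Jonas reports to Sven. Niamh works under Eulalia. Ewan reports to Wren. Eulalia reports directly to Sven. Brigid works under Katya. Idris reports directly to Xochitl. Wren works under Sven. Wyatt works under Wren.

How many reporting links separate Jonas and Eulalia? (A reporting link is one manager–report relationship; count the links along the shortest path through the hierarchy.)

2

Jonas is 1 level below Sven, and Eulalia is 1 level below Sven (their lowest common manager). The shortest path runs up from Jonas to Sven and back down to Eulalia: 1 + 1 = 2 links.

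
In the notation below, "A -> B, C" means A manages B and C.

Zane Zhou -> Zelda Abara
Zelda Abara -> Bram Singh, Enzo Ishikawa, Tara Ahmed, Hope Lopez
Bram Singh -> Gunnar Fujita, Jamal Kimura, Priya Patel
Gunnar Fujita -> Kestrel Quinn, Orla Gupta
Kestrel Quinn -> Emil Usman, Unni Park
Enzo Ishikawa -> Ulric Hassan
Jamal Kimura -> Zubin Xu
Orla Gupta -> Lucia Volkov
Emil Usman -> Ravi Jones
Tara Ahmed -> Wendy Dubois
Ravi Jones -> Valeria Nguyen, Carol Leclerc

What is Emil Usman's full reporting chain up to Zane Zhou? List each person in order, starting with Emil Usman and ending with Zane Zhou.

Emil Usman reports to Kestrel Quinn. Kestrel Quinn reports to Gunnar Fujita. Gunnar Fujita reports to Bram Singh. Bram Singh reports to Zelda Abara. Zelda Abara reports to Zane Zhou. Zane Zhou is at the top.

Emil Usman -> Kestrel Quinn -> Gunnar Fujita -> Bram Singh -> Zelda Abara -> Zane Zhou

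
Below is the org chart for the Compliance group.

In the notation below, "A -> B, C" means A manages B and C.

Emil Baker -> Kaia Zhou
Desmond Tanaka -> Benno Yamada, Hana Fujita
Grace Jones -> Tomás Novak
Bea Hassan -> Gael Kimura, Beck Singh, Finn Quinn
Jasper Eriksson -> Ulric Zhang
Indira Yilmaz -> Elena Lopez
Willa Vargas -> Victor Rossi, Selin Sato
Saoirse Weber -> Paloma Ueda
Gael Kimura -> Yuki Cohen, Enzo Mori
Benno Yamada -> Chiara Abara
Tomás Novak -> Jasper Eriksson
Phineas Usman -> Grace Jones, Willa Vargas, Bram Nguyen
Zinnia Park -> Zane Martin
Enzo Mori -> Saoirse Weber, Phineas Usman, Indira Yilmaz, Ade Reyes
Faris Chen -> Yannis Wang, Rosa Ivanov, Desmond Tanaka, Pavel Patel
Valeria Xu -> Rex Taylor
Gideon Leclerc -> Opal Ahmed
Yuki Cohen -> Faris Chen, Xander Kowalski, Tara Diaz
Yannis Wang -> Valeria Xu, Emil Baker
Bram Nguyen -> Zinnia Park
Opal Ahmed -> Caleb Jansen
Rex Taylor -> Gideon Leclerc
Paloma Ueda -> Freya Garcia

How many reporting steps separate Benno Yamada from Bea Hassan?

5

Chain from Benno Yamada up to Bea Hassan: Benno Yamada → Desmond Tanaka → Faris Chen → Yuki Cohen → Gael Kimura → Bea Hassan. That is 5 steps up, so Benno Yamada is 5 levels below Bea Hassan.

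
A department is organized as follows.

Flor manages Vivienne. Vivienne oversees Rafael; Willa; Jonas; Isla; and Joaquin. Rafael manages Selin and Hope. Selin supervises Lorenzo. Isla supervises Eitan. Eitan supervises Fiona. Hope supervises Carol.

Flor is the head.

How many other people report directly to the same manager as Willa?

4

Willa reports to Vivienne. Vivienne's other direct reports are Rafael, Isla, Joaquin, Jonas — 4 peers.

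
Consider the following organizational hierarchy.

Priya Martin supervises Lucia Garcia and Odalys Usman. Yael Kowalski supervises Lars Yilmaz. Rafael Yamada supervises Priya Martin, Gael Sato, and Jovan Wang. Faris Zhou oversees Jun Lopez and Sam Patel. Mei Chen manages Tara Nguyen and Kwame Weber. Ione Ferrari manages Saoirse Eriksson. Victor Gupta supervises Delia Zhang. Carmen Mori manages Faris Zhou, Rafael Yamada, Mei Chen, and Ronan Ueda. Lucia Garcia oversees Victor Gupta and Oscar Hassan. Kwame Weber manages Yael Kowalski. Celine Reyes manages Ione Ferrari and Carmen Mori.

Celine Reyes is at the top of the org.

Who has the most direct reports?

Direct-report counts: Celine Reyes has 2; Carmen Mori has 4; Mei Chen has 2; Kwame Weber has 1; Yael Kowalski has 1; Rafael Yamada has 3; Priya Martin has 2; Lucia Garcia has 2; Victor Gupta has 1; Faris Zhou has 2; Ione Ferrari has 1. The largest is 4, held by Carmen Mori.

Carmen Mori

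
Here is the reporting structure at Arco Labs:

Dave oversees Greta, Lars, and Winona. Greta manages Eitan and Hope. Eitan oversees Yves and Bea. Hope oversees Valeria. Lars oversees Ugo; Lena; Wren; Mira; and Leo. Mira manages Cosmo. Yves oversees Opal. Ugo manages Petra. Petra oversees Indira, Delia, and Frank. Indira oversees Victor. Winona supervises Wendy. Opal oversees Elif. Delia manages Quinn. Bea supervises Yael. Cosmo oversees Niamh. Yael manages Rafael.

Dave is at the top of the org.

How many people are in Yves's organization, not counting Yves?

2

Yves directly manages Opal. Under Opal: Elif (1). That's 2 in total.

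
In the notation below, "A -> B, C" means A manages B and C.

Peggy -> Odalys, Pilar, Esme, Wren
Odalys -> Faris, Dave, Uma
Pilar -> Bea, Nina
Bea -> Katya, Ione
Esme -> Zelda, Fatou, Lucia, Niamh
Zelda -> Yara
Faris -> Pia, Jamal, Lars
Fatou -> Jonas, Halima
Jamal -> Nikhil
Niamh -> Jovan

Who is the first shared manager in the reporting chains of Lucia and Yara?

Esme

Lucia's chain of managers is Esme, Peggy. Yara's chain of managers is Zelda, Esme, Peggy. The first manager that appears in both chains is Esme.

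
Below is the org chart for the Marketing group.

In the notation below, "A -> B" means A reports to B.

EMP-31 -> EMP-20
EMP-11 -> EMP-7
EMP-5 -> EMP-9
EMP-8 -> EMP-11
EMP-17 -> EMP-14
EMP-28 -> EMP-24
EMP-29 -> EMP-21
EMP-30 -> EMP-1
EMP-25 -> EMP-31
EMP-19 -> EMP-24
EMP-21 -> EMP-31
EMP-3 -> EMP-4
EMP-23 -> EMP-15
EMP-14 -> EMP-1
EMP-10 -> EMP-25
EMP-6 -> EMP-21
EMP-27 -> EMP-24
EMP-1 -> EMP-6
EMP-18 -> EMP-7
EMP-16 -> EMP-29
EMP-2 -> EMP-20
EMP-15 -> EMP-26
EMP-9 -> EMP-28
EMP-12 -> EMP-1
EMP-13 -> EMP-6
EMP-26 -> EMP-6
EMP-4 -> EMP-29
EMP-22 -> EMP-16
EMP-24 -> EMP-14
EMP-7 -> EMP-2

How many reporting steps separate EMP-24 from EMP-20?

6

Chain from EMP-24 up to EMP-20: EMP-24 → EMP-14 → EMP-1 → EMP-6 → EMP-21 → EMP-31 → EMP-20. That is 6 steps up, so EMP-24 is 6 levels below EMP-20.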